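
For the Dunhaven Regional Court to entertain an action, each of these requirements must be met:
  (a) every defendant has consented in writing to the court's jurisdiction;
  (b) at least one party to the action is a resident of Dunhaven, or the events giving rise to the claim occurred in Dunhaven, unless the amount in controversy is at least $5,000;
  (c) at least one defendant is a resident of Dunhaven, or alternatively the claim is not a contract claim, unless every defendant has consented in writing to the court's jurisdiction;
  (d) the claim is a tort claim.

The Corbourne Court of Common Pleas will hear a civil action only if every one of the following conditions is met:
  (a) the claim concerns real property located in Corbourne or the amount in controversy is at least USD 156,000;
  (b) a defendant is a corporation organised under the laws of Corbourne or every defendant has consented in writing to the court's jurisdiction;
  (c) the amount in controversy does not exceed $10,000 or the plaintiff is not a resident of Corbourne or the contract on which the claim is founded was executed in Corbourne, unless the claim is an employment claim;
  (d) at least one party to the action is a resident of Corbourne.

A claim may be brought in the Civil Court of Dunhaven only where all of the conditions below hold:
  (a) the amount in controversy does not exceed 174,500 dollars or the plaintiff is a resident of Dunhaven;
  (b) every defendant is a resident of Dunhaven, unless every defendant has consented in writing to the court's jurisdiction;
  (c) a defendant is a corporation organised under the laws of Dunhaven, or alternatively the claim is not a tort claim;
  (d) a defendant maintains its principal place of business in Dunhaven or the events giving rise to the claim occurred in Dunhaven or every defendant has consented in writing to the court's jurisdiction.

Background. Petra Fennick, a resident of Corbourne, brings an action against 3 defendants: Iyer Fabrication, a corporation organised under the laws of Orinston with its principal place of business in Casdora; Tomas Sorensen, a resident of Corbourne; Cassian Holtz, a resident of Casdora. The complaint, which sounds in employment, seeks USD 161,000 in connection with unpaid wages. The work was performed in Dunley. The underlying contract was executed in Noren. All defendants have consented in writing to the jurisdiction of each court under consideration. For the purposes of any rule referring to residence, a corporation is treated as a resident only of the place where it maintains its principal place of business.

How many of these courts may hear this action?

2

The Dunhaven Regional Court:
  (a) Every defendant has filed written consent. Satisfied.
  (b) No party resides in Dunhaven; the operative events occurred in Dunley, not Dunhaven — every alternative fails. However, the amount in controversy is 161,000 dollars, which meets the $5,000 floor, so the 'unless' proviso supplies this condition. Condition met.
  (c) The claim is an employment claim, not a contract claim, so this disjunct is met. Condition met.
  (d) The claim is an employment claim, not a tort claim. Not satisfied.
  → No jurisdiction.
The Corbourne Court of Common Pleas:
  (a) The amount in controversy is USD 161,000, which meets the 156,000 dollars floor, so one alternative holds. Condition met.
  (b) Every defendant has filed written consent — that alternative is enough. Satisfied.
  (c) The amount in controversy is 161,000 dollars, above the 10,000 dollars ceiling; the plaintiff resides in Corbourne; the contract was executed in Noren, not Corbourne — every alternative fails. But the claim is an employment claim, and the 'unless' clause therefore excuses the requirement. Met.
  (d) Petra Fennick resides in Corbourne. Satisfied.
  → The court has jurisdiction.
The Civil Court of Dunhaven:
  (a) The amount in controversy is $161,000, within the USD 174,500 ceiling — that alternative is enough. Met.
  (b) The defendants reside as follows — Iyer Fabrication in Casdora, Tomas Sorensen in Corbourne, Cassian Holtz in Casdora — not all in Dunhaven. However, every defendant has filed written consent, so the 'unless' proviso supplies this condition. Met.
  (c) The claim is an employment claim, not a tort claim — that alternative is enough. Satisfied.
  (d) Every defendant has filed written consent, so this disjunct is met. Met.
  → All conditions met; jurisdiction exists.
Courts with jurisdiction: the Corbourne Court of Common Pleas, the Civil Court of Dunhaven — 2 in total.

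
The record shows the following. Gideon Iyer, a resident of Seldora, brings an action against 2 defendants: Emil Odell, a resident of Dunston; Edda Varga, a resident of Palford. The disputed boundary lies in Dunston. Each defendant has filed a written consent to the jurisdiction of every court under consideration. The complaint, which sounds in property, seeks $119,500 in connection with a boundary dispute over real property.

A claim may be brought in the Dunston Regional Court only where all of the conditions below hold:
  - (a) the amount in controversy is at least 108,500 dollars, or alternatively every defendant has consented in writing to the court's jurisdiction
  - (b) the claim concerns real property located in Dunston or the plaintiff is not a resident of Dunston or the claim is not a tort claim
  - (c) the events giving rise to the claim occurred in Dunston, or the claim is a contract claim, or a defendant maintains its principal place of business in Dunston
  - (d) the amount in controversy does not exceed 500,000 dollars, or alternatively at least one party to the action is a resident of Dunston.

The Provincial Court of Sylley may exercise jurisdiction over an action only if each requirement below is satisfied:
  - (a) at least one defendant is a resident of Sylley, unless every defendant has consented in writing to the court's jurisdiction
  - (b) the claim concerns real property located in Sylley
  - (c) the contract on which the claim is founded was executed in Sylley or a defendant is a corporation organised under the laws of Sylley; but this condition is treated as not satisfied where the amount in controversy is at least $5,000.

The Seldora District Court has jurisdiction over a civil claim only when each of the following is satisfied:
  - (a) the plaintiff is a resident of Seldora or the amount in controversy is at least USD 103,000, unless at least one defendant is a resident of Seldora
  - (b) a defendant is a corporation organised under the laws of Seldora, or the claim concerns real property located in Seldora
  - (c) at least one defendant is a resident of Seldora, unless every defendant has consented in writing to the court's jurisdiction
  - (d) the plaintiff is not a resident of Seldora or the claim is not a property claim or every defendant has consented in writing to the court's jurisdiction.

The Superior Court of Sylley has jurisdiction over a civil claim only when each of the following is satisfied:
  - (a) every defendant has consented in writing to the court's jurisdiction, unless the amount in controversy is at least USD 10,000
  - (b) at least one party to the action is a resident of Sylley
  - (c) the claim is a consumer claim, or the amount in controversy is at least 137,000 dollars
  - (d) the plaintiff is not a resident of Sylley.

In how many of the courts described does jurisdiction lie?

1

The Dunston Regional Court:
  (a) The amount in controversy is 119,500 dollars, which meets the $108,500 floor — that alternative is enough. Met.
  (b) The property lies in Dunston, so this disjunct is met. Met.
  (c) The operative events occurred in Dunston — that alternative is enough. Satisfied.
  (d) The amount in controversy is USD 119,500, within the 500,000 dollars ceiling, which satisfies one of the alternatives. Met.
  → Every requirement is satisfied — jurisdiction.
The Provincial Court of Sylley:
  (a) No defendant resides in Sylley (they reside in Dunston, Palford). However, every defendant has filed written consent, so the 'unless' proviso supplies this condition. Satisfied.
  (b) The property lies in Dunston, not Sylley. Not satisfied.
  (c) No contract (and hence no place of execution) is alleged; no defendant is a corporation — none of the alternatives is met. Condition not met.
  → The court lacks jurisdiction.
The Seldora District Court:
  (a) The plaintiff resides in Seldora — that alternative is enough. Met.
  (b) No defendant is a corporation; the property lies in Dunston, not Seldora — every alternative fails. Not satisfied.
  (c) No defendant resides in Seldora (they reside in Dunston, Palford). The proviso rescues it, though: every defendant has filed written consent. Satisfied.
  (d) Every defendant has filed written consent, which satisfies one of the alternatives. Condition met.
  → Not every requirement is met — no jurisdiction.
The Superior Court of Sylley:
  (a) Every defendant has filed written consent. Met.
  (b) No party resides in Sylley. Condition not met.
  (c) The claim is a property claim, not a consumer claim; the amount in controversy is USD 119,500, below the $137,000 floor — no alternative holds. Not satisfied.
  (d) The plaintiff resides in Seldora, which is not Sylley. Condition met.
  → At least one condition fails; no jurisdiction.
Courts with jurisdiction: the Dunston Regional Court — 1 in total.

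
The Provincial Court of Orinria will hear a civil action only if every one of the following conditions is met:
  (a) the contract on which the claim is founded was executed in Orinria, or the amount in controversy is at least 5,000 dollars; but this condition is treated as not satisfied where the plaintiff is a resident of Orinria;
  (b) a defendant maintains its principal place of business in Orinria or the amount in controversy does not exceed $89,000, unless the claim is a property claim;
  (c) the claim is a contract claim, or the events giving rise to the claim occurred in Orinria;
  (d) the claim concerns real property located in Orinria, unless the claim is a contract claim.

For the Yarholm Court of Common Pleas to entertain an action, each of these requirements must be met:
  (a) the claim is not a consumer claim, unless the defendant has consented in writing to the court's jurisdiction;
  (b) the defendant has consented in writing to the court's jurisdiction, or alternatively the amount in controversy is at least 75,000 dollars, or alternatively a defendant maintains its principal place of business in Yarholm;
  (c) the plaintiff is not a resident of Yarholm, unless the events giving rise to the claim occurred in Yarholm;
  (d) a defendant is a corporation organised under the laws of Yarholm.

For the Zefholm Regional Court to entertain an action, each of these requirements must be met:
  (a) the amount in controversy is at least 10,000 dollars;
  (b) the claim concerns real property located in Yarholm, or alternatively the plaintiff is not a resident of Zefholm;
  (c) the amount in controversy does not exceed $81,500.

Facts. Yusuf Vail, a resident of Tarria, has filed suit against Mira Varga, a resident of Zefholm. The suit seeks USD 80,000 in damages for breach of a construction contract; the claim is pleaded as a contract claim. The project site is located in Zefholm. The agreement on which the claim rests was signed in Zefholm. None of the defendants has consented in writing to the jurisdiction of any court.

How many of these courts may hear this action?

The Provincial Court of Orinria:
  (a) The amount in controversy is $80,000, which meets the USD 5,000 floor — that alternative is enough. The carve-out does not apply: the plaintiff resides in Tarria, not Orinria. Condition met.
  (b) The amount in controversy is $80,000, within the $89,000 ceiling, which satisfies one of the alternatives. Condition met.
  (c) The claim is a contract claim — that alternative is enough. Met.
  (d) The claim does not concern real property. However, the claim is a contract claim, so the 'unless' proviso supplies this condition. Met.
  → All conditions met; jurisdiction exists.
The Yarholm Court of Common Pleas:
  (a) The claim is a contract claim, not a consumer claim. Met.
  (b) The amount in controversy is USD 80,000, which meets the 75,000 dollars floor, so this disjunct is met. Met.
  (c) The plaintiff resides in Tarria, which is not Yarholm. Met.
  (d) No defendant is a corporation. Condition not met.
  → At least one condition fails; no jurisdiction.
The Zefholm Regional Court:
  (a) The amount in controversy is 80,000 dollars, which meets the 10,000 dollars floor. Condition met.
  (b) The plaintiff resides in Tarria, which is not Zefholm, so this disjunct is met. Met.
  (c) The amount in controversy is USD 80,000, within the 81,500 dollars ceiling. Satisfied.
  → All conditions met; jurisdiction exists.
Courts with jurisdiction: the Provincial Court of Orinria, the Zefholm Regional Court — 2 in total.

2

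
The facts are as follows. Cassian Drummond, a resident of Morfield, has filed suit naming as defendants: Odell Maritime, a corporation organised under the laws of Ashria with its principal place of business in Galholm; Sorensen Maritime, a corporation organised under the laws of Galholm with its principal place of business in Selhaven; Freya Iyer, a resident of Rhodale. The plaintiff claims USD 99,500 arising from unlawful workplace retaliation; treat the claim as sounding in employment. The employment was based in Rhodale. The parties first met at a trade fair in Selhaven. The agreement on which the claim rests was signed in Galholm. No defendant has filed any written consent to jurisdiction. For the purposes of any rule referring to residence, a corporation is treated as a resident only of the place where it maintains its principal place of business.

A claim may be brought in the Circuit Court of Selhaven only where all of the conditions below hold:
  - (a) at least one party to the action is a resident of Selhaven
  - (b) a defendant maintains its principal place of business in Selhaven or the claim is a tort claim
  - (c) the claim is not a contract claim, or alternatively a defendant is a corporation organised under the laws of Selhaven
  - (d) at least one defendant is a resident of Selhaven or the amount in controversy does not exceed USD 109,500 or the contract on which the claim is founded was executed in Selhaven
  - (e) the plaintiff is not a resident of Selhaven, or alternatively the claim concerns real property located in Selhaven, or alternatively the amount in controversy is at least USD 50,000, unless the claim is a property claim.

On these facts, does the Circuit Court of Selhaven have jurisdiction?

Yes

The Circuit Court of Selhaven:
  (a) Sorensen Maritime resides in Selhaven. Satisfied.
  (b) Sorensen Maritime has its principal place of business in Selhaven, so one alternative holds. Condition met.
  (c) The claim is an employment claim, not a contract claim — that alternative is enough. Met.
  (d) Sorensen Maritime resides in Selhaven — that alternative is enough. Satisfied.
  (e) The plaintiff resides in Morfield, which is not Selhaven, so this disjunct is met. Met.
  → Jurisdiction lies.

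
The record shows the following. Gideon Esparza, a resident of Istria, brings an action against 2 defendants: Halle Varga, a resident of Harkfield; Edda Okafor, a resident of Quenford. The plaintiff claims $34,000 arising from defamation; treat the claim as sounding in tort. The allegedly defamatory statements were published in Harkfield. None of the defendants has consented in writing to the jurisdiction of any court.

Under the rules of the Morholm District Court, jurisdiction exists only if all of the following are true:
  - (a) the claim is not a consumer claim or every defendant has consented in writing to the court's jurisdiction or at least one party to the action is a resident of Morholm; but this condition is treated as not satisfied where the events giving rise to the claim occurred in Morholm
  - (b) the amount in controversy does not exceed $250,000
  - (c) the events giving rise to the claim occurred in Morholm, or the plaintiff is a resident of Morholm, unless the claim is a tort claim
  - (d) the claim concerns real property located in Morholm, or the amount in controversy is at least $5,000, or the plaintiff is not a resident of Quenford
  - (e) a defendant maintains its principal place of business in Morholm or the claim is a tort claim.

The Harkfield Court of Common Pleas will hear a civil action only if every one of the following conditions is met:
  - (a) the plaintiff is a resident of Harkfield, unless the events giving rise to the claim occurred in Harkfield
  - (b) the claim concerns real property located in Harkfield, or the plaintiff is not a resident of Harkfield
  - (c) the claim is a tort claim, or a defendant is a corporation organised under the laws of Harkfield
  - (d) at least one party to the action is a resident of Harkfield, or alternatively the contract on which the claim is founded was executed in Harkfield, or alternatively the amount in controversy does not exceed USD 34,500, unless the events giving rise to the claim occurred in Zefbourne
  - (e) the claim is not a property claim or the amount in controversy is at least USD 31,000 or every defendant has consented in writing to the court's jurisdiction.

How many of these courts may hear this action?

2

The Morholm District Court:
  (a) The claim is a tort claim, not a consumer claim — that alternative is enough. The exception is not triggered, since the operative events occurred in Harkfield, not Morholm. Satisfied.
  (b) The amount in controversy is 34,000 dollars, within the $250,000 ceiling. Met.
  (c) The operative events occurred in Harkfield, not Morholm; the plaintiff resides in Istria, not Morholm — none of the alternatives is met. However, the claim is a tort claim, so the 'unless' proviso supplies this condition. Satisfied.
  (d) The amount in controversy is USD 34,000, which meets the $5,000 floor, so one alternative holds. Condition met.
  (e) The claim is a tort claim — that alternative is enough. Met.
  → Every requirement is satisfied — jurisdiction.
The Harkfield Court of Common Pleas:
  (a) The plaintiff resides in Istria, not Harkfield. But the operative events occurred in Harkfield, and the 'unless' clause therefore excuses the requirement. Satisfied.
  (b) The plaintiff resides in Istria, which is not Harkfield, so one alternative holds. Condition met.
  (c) The claim is a tort claim — that alternative is enough. Condition met.
  (d) Halle Varga resides in Harkfield — that alternative is enough. Condition met.
  (e) The claim is a tort claim, not a property claim — that alternative is enough. Condition met.
  → All conditions met; jurisdiction exists.
Courts with jurisdiction: the Morholm District Court, the Harkfield Court of Common Pleas — 2 in total.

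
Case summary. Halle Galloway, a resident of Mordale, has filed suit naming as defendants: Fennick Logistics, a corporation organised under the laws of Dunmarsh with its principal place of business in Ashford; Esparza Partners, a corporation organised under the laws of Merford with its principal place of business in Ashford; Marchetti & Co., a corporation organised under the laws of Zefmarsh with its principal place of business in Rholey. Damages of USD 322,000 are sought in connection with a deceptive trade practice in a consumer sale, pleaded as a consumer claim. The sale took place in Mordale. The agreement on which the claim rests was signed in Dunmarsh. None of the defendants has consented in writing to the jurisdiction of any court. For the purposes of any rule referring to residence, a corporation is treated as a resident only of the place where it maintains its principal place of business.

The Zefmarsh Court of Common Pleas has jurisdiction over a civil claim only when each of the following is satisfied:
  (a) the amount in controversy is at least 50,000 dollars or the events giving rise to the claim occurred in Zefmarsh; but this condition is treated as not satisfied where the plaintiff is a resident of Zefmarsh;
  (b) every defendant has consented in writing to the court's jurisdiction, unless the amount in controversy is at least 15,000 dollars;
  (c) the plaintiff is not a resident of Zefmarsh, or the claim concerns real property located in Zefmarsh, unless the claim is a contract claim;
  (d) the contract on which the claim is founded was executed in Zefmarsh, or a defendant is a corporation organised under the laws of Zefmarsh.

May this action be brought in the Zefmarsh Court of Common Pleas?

Yes

The Zefmarsh Court of Common Pleas:
  (a) The amount in controversy is $322,000, which meets the USD 50,000 floor, so one alternative holds. The carve-out does not apply: the plaintiff resides in Mordale, not Zefmarsh. Met.
  (b) No such written consent has been filed. The proviso rescues it, though: the amount in controversy is 322,000 dollars, which meets the $15,000 floor. Met.
  (c) The plaintiff resides in Mordale, which is not Zefmarsh — that alternative is enough. Satisfied.
  (d) Marchetti & Co. is organised under the laws of Zefmarsh, so one alternative holds. Satisfied.
  → The court has jurisdiction.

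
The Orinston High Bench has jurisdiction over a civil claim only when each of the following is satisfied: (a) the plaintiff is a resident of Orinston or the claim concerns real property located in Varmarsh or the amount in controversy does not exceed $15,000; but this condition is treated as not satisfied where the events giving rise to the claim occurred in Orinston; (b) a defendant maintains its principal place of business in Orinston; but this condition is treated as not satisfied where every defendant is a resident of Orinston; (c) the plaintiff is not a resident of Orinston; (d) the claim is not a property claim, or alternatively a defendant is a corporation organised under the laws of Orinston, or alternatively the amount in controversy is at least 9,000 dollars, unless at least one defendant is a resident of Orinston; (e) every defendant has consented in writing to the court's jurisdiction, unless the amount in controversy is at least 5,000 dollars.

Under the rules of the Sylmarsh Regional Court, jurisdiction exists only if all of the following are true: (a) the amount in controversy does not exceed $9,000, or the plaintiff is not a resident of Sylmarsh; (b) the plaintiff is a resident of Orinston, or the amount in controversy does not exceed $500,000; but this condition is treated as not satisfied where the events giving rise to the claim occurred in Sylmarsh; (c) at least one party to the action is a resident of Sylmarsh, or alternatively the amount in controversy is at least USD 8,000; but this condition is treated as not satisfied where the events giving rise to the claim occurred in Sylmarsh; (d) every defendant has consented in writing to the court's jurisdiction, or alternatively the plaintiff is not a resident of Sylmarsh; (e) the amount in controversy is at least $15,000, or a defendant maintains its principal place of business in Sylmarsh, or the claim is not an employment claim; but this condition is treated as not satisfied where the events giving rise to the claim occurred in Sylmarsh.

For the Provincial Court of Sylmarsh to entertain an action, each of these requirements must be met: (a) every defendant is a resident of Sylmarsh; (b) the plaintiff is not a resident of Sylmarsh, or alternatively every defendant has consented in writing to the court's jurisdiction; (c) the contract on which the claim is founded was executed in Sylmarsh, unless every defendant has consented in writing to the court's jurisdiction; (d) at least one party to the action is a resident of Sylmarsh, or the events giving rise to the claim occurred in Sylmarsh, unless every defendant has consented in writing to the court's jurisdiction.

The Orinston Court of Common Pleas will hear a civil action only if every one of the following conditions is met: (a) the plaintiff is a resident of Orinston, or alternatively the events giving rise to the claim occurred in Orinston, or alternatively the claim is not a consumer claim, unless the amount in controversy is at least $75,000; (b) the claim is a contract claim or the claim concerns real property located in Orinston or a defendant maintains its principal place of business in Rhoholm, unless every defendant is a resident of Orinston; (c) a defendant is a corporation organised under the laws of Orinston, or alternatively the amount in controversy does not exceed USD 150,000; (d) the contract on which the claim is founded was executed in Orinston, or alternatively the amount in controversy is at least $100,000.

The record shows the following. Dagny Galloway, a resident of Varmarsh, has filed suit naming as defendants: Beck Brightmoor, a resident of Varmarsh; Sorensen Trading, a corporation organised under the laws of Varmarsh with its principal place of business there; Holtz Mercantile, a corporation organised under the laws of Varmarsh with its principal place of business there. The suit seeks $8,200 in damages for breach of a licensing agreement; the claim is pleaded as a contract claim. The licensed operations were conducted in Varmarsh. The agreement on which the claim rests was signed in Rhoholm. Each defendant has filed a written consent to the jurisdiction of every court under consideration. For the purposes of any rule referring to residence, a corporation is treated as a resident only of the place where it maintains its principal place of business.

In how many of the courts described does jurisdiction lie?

1

The Orinston High Bench:
  (a) The amount in controversy is USD 8,200, within the $15,000 ceiling — that alternative is enough. The carve-out does not apply: the operative events occurred in Varmarsh, not Orinston. Condition met.
  (b) The corporate defendant(s) have their principal place of business in Varmarsh, not Orinston. Fails.
  (c) The plaintiff resides in Varmarsh, which is not Orinston. Satisfied.
  (d) The claim is a contract claim, not a property claim, so this disjunct is met. Condition met.
  (e) Every defendant has filed written consent. Condition met.
  → The court lacks jurisdiction.
The Sylmarsh Regional Court:
  (a) The amount in controversy is 8,200 dollars, within the 9,000 dollars ceiling, which satisfies one of the alternatives. Satisfied.
  (b) The amount in controversy is 8,200 dollars, within the USD 500,000 ceiling, which satisfies one of the alternatives. The exception is not triggered, since the operative events occurred in Varmarsh, not Sylmarsh. Condition met.
  (c) The amount in controversy is $8,200, which meets the $8,000 floor, so this disjunct is met. And the carve-out is inapplicable — the operative events occurred in Varmarsh, not Sylmarsh. Met.
  (d) Every defendant has filed written consent — that alternative is enough. Met.
  (e) The claim is a contract claim, not an employment claim — that alternative is enough. The exception is not triggered, since the operative events occurred in Varmarsh, not Sylmarsh. Condition met.
  → Every requirement is satisfied — jurisdiction.
The Provincial Court of Sylmarsh:
  (a) The defendants reside as follows — Beck Brightmoor in Varmarsh, Sorensen Trading in Varmarsh, Holtz Mercantile in Varmarsh — not all in Sylmarsh. Fails.
  (b) The plaintiff resides in Varmarsh, which is not Sylmarsh, which satisfies one of the alternatives. Satisfied.
  (c) The contract was executed in Rhoholm, not Sylmarsh. But every defendant has filed written consent, and the 'unless' clause therefore excuses the requirement. Satisfied.
  (d) No party resides in Sylmarsh; the operative events occurred in Varmarsh, not Sylmarsh — none of the alternatives is met. However, every defendant has filed written consent, so the 'unless' proviso supplies this condition. Condition met.
  → Not every requirement is met — no jurisdiction.
The Orinston Court of Common Pleas:
  (a) The claim is a contract claim, not a consumer claim — that alternative is enough. Condition met.
  (b) The claim is a contract claim, which satisfies one of the alternatives. Satisfied.
  (c) The amount in controversy is 8,200 dollars, within the 150,000 dollars ceiling, which satisfies one of the alternatives. Satisfied.
  (d) The contract was executed in Rhoholm, not Orinston; the amount in controversy is $8,200, below the USD 100,000 floor — every alternative fails. Not met.
  → No jurisdiction.
Courts with jurisdiction: the Sylmarsh Regional Court — 1 in total.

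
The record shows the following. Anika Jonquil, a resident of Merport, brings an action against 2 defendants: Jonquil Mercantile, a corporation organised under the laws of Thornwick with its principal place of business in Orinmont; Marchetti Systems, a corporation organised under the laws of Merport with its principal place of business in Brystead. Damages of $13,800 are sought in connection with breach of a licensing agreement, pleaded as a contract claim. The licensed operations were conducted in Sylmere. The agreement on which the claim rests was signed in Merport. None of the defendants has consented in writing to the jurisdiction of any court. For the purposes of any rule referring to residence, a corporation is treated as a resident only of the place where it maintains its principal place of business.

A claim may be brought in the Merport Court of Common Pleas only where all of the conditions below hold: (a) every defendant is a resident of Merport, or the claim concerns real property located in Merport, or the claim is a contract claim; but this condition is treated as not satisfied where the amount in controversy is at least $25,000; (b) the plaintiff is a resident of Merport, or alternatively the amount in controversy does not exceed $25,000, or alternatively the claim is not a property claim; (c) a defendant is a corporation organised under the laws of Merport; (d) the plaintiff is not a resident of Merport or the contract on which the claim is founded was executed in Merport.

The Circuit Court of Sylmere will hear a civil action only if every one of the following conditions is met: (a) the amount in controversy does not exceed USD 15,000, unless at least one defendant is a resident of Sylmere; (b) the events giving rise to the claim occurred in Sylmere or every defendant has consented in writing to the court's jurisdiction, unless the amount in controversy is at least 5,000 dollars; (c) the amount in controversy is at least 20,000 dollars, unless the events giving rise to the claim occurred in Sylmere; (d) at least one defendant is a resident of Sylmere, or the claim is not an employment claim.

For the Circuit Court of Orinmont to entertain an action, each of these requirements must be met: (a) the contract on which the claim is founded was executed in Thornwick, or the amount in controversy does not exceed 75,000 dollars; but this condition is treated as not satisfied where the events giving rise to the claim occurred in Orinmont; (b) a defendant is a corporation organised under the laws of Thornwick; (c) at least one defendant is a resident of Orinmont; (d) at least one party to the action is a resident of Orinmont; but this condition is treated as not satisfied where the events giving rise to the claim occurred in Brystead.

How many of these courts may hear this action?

3

The Merport Court of Common Pleas:
  (a) The claim is a contract claim — that alternative is enough. The carve-out does not apply: the amount in controversy is $13,800, below the $25,000 floor. Met.
  (b) The plaintiff resides in Merport, which satisfies one of the alternatives. Met.
  (c) Marchetti Systems is organised under the laws of Merport. Met.
  (d) The contract was executed in Merport, which satisfies one of the alternatives. Condition met.
  → The court has jurisdiction.
The Circuit Court of Sylmere:
  (a) The amount in controversy is 13,800 dollars, within the 15,000 dollars ceiling. Condition met.
  (b) The operative events occurred in Sylmere, so this disjunct is met. Met.
  (c) The amount in controversy is $13,800, below the USD 20,000 floor. But the operative events occurred in Sylmere, and the 'unless' clause therefore excuses the requirement. Met.
  (d) The claim is a contract claim, not an employment claim, so one alternative holds. Satisfied.
  → Every requirement is satisfied — jurisdiction.
The Circuit Court of Orinmont:
  (a) The amount in controversy is USD 13,800, within the 75,000 dollars ceiling, which satisfies one of the alternatives. The exception is not triggered, since the operative events occurred in Sylmere, not Orinmont. Condition met.
  (b) Jonquil Mercantile is organised under the laws of Thornwick. Condition met.
  (c) Jonquil Mercantile resides in Orinmont. Met.
  (d) Jonquil Mercantile resides in Orinmont. And the carve-out is inapplicable — the operative events occurred in Sylmere, not Brystead. Satisfied.
  → All conditions met; jurisdiction exists.
Courts with jurisdiction: the Merport Court of Common Pleas, the Circuit Court of Sylmere, the Circuit Court of Orinmont — 3 in total.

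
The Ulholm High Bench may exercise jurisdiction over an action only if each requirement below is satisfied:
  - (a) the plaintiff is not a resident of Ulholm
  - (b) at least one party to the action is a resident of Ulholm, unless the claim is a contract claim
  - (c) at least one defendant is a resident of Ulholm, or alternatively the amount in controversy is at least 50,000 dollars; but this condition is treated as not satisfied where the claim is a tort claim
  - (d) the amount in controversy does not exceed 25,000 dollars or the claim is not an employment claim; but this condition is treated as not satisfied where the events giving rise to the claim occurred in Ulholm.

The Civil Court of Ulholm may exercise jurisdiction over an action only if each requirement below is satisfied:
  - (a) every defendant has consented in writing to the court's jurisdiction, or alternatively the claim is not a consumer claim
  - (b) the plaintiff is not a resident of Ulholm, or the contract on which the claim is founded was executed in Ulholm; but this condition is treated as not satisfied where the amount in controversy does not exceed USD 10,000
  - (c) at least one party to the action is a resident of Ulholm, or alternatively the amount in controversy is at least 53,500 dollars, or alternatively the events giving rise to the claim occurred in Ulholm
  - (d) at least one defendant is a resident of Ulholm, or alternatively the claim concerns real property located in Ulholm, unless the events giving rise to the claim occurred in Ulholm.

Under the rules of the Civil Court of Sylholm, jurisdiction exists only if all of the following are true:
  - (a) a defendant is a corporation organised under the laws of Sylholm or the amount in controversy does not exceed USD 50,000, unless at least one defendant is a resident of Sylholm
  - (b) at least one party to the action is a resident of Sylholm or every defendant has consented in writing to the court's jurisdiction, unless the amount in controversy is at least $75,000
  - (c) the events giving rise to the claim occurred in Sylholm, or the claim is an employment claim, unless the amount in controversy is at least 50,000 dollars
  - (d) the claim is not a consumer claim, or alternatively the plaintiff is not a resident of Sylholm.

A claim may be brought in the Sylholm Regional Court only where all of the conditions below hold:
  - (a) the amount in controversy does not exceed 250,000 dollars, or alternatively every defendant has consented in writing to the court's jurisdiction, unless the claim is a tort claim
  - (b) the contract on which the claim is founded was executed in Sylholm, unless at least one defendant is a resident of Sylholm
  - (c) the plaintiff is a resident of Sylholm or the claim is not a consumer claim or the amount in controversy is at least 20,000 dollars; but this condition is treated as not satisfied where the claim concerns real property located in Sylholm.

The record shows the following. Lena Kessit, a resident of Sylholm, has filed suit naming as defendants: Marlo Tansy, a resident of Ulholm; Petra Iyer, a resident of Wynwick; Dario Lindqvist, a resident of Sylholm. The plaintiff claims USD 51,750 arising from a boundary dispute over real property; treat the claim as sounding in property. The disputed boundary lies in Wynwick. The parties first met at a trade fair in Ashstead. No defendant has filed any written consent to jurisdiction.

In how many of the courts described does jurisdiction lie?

The Ulholm High Bench:
  (a) The plaintiff resides in Sylholm, which is not Ulholm. Met.
  (b) Marlo Tansy resides in Ulholm. Met.
  (c) Marlo Tansy resides in Ulholm, so this disjunct is met. The carve-out does not apply: the claim is a property claim, not a tort claim. Met.
  (d) The claim is a property claim, not an employment claim — that alternative is enough. The exception is not triggered, since the operative events occurred in Wynwick, not Ulholm. Satisfied.
  → The court has jurisdiction.
The Civil Court of Ulholm:
  (a) The claim is a property claim, not a consumer claim — that alternative is enough. Met.
  (b) The plaintiff resides in Sylholm, which is not Ulholm, which satisfies one of the alternatives. The exception is not triggered, since the amount in controversy is USD 51,750, above the USD 10,000 ceiling. Satisfied.
  (c) Marlo Tansy resides in Ulholm, so one alternative holds. Condition met.
  (d) Marlo Tansy resides in Ulholm, so one alternative holds. Satisfied.
  → Jurisdiction lies.
The Civil Court of Sylholm:
  (a) No defendant is a corporation; the amount in controversy is USD 51,750, above the $50,000 ceiling — no alternative holds. The proviso rescues it, though: Dario Lindqvist resides in Sylholm. Condition met.
  (b) Lena Kessit resides in Sylholm, so one alternative holds. Met.
  (c) The operative events occurred in Wynwick, not Sylholm; the claim is a property claim, not an employment claim — no alternative holds. The proviso rescues it, though: the amount in controversy is USD 51,750, which meets the $50,000 floor. Satisfied.
  (d) The claim is a property claim, not a consumer claim, which satisfies one of the alternatives. Met.
  → The court has jurisdiction.
The Sylholm Regional Court:
  (a) The amount in controversy is $51,750, within the USD 250,000 ceiling, so this disjunct is met. Satisfied.
  (b) No contract (and hence no place of execution) is alleged. However, Dario Lindqvist resides in Sylholm, so the 'unless' proviso supplies this condition. Met.
  (c) The plaintiff resides in Sylholm — that alternative is enough. The exception is not triggered, since the property lies in Wynwick, not Sylholm. Satisfied.
  → The court has jurisdiction.
Courts with jurisdiction: the Ulholm High Bench, the Civil Court of Ulholm, the Civil Court of Sylholm, the Sylholm Regional Court — 4 in total.

4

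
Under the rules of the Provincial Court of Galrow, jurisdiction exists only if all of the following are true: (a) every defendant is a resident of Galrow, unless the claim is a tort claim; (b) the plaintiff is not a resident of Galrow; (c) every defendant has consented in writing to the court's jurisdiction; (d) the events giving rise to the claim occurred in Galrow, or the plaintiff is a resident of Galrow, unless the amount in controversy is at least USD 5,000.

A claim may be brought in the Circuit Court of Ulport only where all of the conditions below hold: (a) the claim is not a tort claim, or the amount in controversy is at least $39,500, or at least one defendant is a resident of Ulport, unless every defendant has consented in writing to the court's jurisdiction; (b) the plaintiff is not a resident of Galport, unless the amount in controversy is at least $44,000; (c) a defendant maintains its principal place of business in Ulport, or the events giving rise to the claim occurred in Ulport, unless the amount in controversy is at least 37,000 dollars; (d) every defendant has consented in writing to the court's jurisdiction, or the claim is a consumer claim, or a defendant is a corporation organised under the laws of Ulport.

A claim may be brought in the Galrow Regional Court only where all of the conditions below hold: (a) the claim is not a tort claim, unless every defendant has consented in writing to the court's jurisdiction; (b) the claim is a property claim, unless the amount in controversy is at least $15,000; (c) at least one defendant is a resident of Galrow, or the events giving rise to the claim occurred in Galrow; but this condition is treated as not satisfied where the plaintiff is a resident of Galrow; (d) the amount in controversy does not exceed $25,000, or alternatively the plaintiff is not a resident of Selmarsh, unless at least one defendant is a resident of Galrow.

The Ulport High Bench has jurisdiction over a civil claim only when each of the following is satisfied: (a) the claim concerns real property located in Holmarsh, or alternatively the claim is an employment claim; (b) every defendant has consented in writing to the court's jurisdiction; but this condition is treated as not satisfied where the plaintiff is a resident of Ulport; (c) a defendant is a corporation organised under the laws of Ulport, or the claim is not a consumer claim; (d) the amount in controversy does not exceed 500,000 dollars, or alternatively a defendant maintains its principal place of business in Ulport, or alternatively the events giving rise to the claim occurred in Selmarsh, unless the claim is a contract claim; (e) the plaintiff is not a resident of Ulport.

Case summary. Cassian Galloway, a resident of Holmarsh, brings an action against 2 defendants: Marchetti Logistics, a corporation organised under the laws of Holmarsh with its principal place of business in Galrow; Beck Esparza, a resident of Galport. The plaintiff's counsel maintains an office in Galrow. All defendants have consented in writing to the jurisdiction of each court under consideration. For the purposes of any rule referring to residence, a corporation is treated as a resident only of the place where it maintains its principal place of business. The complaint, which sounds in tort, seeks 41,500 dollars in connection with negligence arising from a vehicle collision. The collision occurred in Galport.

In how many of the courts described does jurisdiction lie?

The Provincial Court of Galrow:
  (a) The defendants reside as follows — Marchetti Logistics in Galrow, Beck Esparza in Galport — not all in Galrow. The proviso rescues it, though: the claim is a tort claim. Condition met.
  (b) The plaintiff resides in Holmarsh, which is not Galrow. Condition met.
  (c) Every defendant has filed written consent. Met.
  (d) The operative events occurred in Galport, not Galrow; the plaintiff resides in Holmarsh, not Galrow — no alternative holds. However, the amount in controversy is 41,500 dollars, which meets the 5,000 dollars floor, so the 'unless' proviso supplies this condition. Met.
  → Jurisdiction lies.
The Circuit Court of Ulport:
  (a) The amount in controversy is 41,500 dollars, which meets the USD 39,500 floor, so one alternative holds. Condition met.
  (b) The plaintiff resides in Holmarsh, which is not Galport. Satisfied.
  (c) The corporate defendant(s) have their principal place of business in Galrow, not Ulport; the operative events occurred in Galport, not Ulport — every alternative fails. But the amount in controversy is USD 41,500, which meets the USD 37,000 floor, and the 'unless' clause therefore excuses the requirement. Met.
  (d) Every defendant has filed written consent, so this disjunct is met. Satisfied.
  → The court has jurisdiction.
The Galrow Regional Court:
  (a) The claim is a tort claim. But every defendant has filed written consent, and the 'unless' clause therefore excuses the requirement. Satisfied.
  (b) The claim is a tort claim, not a property claim. However, the amount in controversy is $41,500, which meets the 15,000 dollars floor, so the 'unless' proviso supplies this condition. Condition met.
  (c) Marchetti Logistics resides in Galrow — that alternative is enough. The exception is not triggered, since the plaintiff resides in Holmarsh, not Galrow. Met.
  (d) The plaintiff resides in Holmarsh, which is not Selmarsh — that alternative is enough. Satisfied.
  → The court has jurisdiction.
The Ulport High Bench:
  (a) The claim does not concern real property; the claim is a tort claim, not an employment claim — none of the alternatives is met. Fails.
  (b) Every defendant has filed written consent. The carve-out does not apply: the plaintiff resides in Holmarsh, not Ulport. Condition met.
  (c) The claim is a tort claim, not a consumer claim, so one alternative holds. Satisfied.
  (d) The amount in controversy is USD 41,500, within the USD 500,000 ceiling, so one alternative holds. Met.
  (e) The plaintiff resides in Holmarsh, which is not Ulport. Met.
  → At least one condition fails; no jurisdiction.
Courts with jurisdiction: the Provincial Court of Galrow, the Circuit Court of Ulport, the Galrow Regional Court — 3 in total.

3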